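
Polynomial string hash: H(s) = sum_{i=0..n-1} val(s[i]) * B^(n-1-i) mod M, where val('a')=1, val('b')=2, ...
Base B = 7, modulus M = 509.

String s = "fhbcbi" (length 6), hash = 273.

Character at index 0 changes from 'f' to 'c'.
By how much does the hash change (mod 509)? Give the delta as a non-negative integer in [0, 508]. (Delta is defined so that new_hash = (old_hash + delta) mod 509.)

Delta formula: (val(new) - val(old)) * B^(n-1-k) mod M
  val('c') - val('f') = 3 - 6 = -3
  B^(n-1-k) = 7^5 mod 509 = 10
  Delta = -3 * 10 mod 509 = 479

Answer: 479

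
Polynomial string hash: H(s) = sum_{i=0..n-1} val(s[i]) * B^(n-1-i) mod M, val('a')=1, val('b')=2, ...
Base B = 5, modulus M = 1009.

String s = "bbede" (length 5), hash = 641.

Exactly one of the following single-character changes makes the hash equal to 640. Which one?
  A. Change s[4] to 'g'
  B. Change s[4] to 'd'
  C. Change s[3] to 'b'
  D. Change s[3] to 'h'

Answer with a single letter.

Answer: B

Derivation:
Option A: s[4]='e'->'g', delta=(7-5)*5^0 mod 1009 = 2, hash=641+2 mod 1009 = 643
Option B: s[4]='e'->'d', delta=(4-5)*5^0 mod 1009 = 1008, hash=641+1008 mod 1009 = 640 <-- target
Option C: s[3]='d'->'b', delta=(2-4)*5^1 mod 1009 = 999, hash=641+999 mod 1009 = 631
Option D: s[3]='d'->'h', delta=(8-4)*5^1 mod 1009 = 20, hash=641+20 mod 1009 = 661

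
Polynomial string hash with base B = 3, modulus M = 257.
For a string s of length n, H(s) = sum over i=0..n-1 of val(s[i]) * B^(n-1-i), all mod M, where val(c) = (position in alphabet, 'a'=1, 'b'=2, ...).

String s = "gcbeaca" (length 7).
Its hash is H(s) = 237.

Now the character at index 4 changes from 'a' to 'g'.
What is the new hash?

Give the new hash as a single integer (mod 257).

val('a') = 1, val('g') = 7
Position k = 4, exponent = n-1-k = 2
B^2 mod M = 3^2 mod 257 = 9
Delta = (7 - 1) * 9 mod 257 = 54
New hash = (237 + 54) mod 257 = 34

Answer: 34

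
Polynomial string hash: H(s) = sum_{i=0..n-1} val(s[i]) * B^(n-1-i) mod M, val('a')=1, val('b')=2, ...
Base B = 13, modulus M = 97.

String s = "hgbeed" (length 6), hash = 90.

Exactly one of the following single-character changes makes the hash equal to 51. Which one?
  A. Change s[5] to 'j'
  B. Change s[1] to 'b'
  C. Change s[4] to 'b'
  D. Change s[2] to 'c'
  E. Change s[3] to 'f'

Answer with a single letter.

Answer: C

Derivation:
Option A: s[5]='d'->'j', delta=(10-4)*13^0 mod 97 = 6, hash=90+6 mod 97 = 96
Option B: s[1]='g'->'b', delta=(2-7)*13^4 mod 97 = 76, hash=90+76 mod 97 = 69
Option C: s[4]='e'->'b', delta=(2-5)*13^1 mod 97 = 58, hash=90+58 mod 97 = 51 <-- target
Option D: s[2]='b'->'c', delta=(3-2)*13^3 mod 97 = 63, hash=90+63 mod 97 = 56
Option E: s[3]='e'->'f', delta=(6-5)*13^2 mod 97 = 72, hash=90+72 mod 97 = 65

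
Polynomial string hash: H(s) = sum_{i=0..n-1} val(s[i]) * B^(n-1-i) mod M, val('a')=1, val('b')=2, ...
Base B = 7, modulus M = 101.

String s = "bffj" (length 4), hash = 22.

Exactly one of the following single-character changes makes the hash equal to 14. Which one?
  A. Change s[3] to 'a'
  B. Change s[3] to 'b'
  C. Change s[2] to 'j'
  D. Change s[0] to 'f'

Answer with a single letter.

Option A: s[3]='j'->'a', delta=(1-10)*7^0 mod 101 = 92, hash=22+92 mod 101 = 13
Option B: s[3]='j'->'b', delta=(2-10)*7^0 mod 101 = 93, hash=22+93 mod 101 = 14 <-- target
Option C: s[2]='f'->'j', delta=(10-6)*7^1 mod 101 = 28, hash=22+28 mod 101 = 50
Option D: s[0]='b'->'f', delta=(6-2)*7^3 mod 101 = 59, hash=22+59 mod 101 = 81

Answer: B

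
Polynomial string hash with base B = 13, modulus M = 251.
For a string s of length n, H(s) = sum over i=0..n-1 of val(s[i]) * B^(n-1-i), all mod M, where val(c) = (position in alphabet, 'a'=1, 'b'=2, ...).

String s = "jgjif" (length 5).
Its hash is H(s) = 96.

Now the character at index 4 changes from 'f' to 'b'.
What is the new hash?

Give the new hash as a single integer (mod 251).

val('f') = 6, val('b') = 2
Position k = 4, exponent = n-1-k = 0
B^0 mod M = 13^0 mod 251 = 1
Delta = (2 - 6) * 1 mod 251 = 247
New hash = (96 + 247) mod 251 = 92

Answer: 92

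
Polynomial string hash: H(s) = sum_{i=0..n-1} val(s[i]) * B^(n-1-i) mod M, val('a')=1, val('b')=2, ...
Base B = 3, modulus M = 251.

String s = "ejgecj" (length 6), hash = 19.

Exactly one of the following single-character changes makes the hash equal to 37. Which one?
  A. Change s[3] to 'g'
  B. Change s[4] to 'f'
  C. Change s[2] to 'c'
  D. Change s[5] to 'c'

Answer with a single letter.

Option A: s[3]='e'->'g', delta=(7-5)*3^2 mod 251 = 18, hash=19+18 mod 251 = 37 <-- target
Option B: s[4]='c'->'f', delta=(6-3)*3^1 mod 251 = 9, hash=19+9 mod 251 = 28
Option C: s[2]='g'->'c', delta=(3-7)*3^3 mod 251 = 143, hash=19+143 mod 251 = 162
Option D: s[5]='j'->'c', delta=(3-10)*3^0 mod 251 = 244, hash=19+244 mod 251 = 12

Answer: A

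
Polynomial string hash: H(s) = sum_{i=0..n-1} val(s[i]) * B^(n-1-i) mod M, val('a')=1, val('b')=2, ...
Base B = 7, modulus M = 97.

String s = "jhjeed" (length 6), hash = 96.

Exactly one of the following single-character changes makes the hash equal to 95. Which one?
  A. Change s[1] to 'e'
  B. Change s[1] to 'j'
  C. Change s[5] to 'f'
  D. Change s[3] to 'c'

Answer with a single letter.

Option A: s[1]='h'->'e', delta=(5-8)*7^4 mod 97 = 72, hash=96+72 mod 97 = 71
Option B: s[1]='h'->'j', delta=(10-8)*7^4 mod 97 = 49, hash=96+49 mod 97 = 48
Option C: s[5]='d'->'f', delta=(6-4)*7^0 mod 97 = 2, hash=96+2 mod 97 = 1
Option D: s[3]='e'->'c', delta=(3-5)*7^2 mod 97 = 96, hash=96+96 mod 97 = 95 <-- target

Answer: D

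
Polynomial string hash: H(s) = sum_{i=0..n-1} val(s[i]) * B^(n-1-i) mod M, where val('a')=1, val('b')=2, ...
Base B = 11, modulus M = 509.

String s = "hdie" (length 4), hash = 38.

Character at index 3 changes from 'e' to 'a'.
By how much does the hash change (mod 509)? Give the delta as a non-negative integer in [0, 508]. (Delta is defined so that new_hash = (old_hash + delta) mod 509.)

Delta formula: (val(new) - val(old)) * B^(n-1-k) mod M
  val('a') - val('e') = 1 - 5 = -4
  B^(n-1-k) = 11^0 mod 509 = 1
  Delta = -4 * 1 mod 509 = 505

Answer: 505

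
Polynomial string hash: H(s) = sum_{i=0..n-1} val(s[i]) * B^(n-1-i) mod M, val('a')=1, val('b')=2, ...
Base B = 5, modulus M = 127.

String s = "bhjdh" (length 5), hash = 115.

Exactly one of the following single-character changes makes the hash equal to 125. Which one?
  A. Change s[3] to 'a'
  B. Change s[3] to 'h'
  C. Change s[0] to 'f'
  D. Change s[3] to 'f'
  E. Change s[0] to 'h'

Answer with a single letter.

Answer: D

Derivation:
Option A: s[3]='d'->'a', delta=(1-4)*5^1 mod 127 = 112, hash=115+112 mod 127 = 100
Option B: s[3]='d'->'h', delta=(8-4)*5^1 mod 127 = 20, hash=115+20 mod 127 = 8
Option C: s[0]='b'->'f', delta=(6-2)*5^4 mod 127 = 87, hash=115+87 mod 127 = 75
Option D: s[3]='d'->'f', delta=(6-4)*5^1 mod 127 = 10, hash=115+10 mod 127 = 125 <-- target
Option E: s[0]='b'->'h', delta=(8-2)*5^4 mod 127 = 67, hash=115+67 mod 127 = 55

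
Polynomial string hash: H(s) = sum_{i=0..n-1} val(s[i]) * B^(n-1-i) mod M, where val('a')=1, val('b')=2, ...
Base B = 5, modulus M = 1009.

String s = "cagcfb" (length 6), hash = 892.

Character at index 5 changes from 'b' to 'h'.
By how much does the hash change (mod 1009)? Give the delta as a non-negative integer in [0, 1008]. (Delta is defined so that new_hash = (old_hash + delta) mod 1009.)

Delta formula: (val(new) - val(old)) * B^(n-1-k) mod M
  val('h') - val('b') = 8 - 2 = 6
  B^(n-1-k) = 5^0 mod 1009 = 1
  Delta = 6 * 1 mod 1009 = 6

Answer: 6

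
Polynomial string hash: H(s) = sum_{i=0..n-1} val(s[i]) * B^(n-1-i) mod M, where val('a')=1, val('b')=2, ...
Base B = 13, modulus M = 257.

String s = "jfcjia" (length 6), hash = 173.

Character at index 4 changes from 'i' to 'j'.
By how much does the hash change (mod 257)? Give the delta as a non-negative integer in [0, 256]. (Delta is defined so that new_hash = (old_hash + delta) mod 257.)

Delta formula: (val(new) - val(old)) * B^(n-1-k) mod M
  val('j') - val('i') = 10 - 9 = 1
  B^(n-1-k) = 13^1 mod 257 = 13
  Delta = 1 * 13 mod 257 = 13

Answer: 13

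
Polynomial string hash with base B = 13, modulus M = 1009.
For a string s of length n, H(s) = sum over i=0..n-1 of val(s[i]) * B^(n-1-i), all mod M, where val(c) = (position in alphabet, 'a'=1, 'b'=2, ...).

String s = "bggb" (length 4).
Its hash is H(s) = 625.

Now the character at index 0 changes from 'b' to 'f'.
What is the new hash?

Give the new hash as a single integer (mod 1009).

val('b') = 2, val('f') = 6
Position k = 0, exponent = n-1-k = 3
B^3 mod M = 13^3 mod 1009 = 179
Delta = (6 - 2) * 179 mod 1009 = 716
New hash = (625 + 716) mod 1009 = 332

Answer: 332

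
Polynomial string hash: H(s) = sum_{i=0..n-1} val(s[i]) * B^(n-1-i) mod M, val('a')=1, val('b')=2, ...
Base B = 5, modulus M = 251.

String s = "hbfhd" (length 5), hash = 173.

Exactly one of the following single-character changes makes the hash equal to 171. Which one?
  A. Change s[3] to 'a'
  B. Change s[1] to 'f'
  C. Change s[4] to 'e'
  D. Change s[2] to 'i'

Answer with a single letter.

Option A: s[3]='h'->'a', delta=(1-8)*5^1 mod 251 = 216, hash=173+216 mod 251 = 138
Option B: s[1]='b'->'f', delta=(6-2)*5^3 mod 251 = 249, hash=173+249 mod 251 = 171 <-- target
Option C: s[4]='d'->'e', delta=(5-4)*5^0 mod 251 = 1, hash=173+1 mod 251 = 174
Option D: s[2]='f'->'i', delta=(9-6)*5^2 mod 251 = 75, hash=173+75 mod 251 = 248

Answer: B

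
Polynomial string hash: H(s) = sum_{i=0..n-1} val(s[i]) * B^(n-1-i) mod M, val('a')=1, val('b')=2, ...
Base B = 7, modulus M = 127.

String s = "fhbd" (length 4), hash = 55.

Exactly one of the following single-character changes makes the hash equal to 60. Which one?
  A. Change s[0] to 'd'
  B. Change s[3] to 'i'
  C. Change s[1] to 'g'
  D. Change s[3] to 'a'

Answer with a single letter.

Option A: s[0]='f'->'d', delta=(4-6)*7^3 mod 127 = 76, hash=55+76 mod 127 = 4
Option B: s[3]='d'->'i', delta=(9-4)*7^0 mod 127 = 5, hash=55+5 mod 127 = 60 <-- target
Option C: s[1]='h'->'g', delta=(7-8)*7^2 mod 127 = 78, hash=55+78 mod 127 = 6
Option D: s[3]='d'->'a', delta=(1-4)*7^0 mod 127 = 124, hash=55+124 mod 127 = 52

Answer: B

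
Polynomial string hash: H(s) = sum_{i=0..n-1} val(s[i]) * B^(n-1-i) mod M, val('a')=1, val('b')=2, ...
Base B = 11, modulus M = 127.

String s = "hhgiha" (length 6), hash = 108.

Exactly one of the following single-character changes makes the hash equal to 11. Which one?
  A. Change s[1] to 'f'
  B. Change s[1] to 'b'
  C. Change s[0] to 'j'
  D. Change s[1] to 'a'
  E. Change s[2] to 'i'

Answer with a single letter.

Answer: C

Derivation:
Option A: s[1]='h'->'f', delta=(6-8)*11^4 mod 127 = 55, hash=108+55 mod 127 = 36
Option B: s[1]='h'->'b', delta=(2-8)*11^4 mod 127 = 38, hash=108+38 mod 127 = 19
Option C: s[0]='h'->'j', delta=(10-8)*11^5 mod 127 = 30, hash=108+30 mod 127 = 11 <-- target
Option D: s[1]='h'->'a', delta=(1-8)*11^4 mod 127 = 2, hash=108+2 mod 127 = 110
Option E: s[2]='g'->'i', delta=(9-7)*11^3 mod 127 = 122, hash=108+122 mod 127 = 103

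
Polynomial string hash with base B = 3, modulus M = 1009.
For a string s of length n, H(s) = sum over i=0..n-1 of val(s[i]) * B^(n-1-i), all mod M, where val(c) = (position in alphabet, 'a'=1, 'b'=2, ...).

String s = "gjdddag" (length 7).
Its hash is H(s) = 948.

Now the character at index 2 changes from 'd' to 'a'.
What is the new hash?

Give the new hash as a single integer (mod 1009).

Answer: 705

Derivation:
val('d') = 4, val('a') = 1
Position k = 2, exponent = n-1-k = 4
B^4 mod M = 3^4 mod 1009 = 81
Delta = (1 - 4) * 81 mod 1009 = 766
New hash = (948 + 766) mod 1009 = 705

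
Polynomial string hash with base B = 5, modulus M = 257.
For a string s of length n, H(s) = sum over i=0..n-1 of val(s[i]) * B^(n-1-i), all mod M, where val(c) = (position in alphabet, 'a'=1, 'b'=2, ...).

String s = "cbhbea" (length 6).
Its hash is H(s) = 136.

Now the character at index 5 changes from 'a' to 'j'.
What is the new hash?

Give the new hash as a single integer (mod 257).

val('a') = 1, val('j') = 10
Position k = 5, exponent = n-1-k = 0
B^0 mod M = 5^0 mod 257 = 1
Delta = (10 - 1) * 1 mod 257 = 9
New hash = (136 + 9) mod 257 = 145

Answer: 145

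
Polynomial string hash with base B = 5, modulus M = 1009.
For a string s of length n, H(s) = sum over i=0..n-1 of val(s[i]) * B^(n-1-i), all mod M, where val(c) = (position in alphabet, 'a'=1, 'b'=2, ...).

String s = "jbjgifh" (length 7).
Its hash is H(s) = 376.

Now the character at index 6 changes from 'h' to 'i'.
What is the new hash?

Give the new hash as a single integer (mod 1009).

val('h') = 8, val('i') = 9
Position k = 6, exponent = n-1-k = 0
B^0 mod M = 5^0 mod 1009 = 1
Delta = (9 - 8) * 1 mod 1009 = 1
New hash = (376 + 1) mod 1009 = 377

Answer: 377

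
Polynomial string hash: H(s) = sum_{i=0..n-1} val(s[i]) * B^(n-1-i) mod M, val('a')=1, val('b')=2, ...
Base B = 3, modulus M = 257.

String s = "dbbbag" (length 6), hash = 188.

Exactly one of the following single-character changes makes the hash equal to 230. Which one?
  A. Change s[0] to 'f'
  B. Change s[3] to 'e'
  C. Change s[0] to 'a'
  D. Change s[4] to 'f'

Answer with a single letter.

Answer: C

Derivation:
Option A: s[0]='d'->'f', delta=(6-4)*3^5 mod 257 = 229, hash=188+229 mod 257 = 160
Option B: s[3]='b'->'e', delta=(5-2)*3^2 mod 257 = 27, hash=188+27 mod 257 = 215
Option C: s[0]='d'->'a', delta=(1-4)*3^5 mod 257 = 42, hash=188+42 mod 257 = 230 <-- target
Option D: s[4]='a'->'f', delta=(6-1)*3^1 mod 257 = 15, hash=188+15 mod 257 = 203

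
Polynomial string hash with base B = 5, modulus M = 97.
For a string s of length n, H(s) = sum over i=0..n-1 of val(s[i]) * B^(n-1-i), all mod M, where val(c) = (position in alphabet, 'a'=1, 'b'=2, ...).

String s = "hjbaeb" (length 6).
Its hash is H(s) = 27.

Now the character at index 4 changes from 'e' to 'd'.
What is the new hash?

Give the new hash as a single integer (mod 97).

Answer: 22

Derivation:
val('e') = 5, val('d') = 4
Position k = 4, exponent = n-1-k = 1
B^1 mod M = 5^1 mod 97 = 5
Delta = (4 - 5) * 5 mod 97 = 92
New hash = (27 + 92) mod 97 = 22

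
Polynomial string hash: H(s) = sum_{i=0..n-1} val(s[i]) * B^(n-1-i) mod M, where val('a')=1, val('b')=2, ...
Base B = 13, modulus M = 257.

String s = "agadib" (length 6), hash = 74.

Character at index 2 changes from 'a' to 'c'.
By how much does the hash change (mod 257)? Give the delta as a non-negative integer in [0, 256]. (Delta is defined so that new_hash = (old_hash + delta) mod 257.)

Delta formula: (val(new) - val(old)) * B^(n-1-k) mod M
  val('c') - val('a') = 3 - 1 = 2
  B^(n-1-k) = 13^3 mod 257 = 141
  Delta = 2 * 141 mod 257 = 25

Answer: 25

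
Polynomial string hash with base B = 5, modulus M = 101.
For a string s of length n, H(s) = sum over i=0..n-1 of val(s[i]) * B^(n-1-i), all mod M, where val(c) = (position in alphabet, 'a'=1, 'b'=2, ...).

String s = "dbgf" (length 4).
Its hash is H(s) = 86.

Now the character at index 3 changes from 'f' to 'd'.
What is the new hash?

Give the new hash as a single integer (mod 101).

Answer: 84

Derivation:
val('f') = 6, val('d') = 4
Position k = 3, exponent = n-1-k = 0
B^0 mod M = 5^0 mod 101 = 1
Delta = (4 - 6) * 1 mod 101 = 99
New hash = (86 + 99) mod 101 = 84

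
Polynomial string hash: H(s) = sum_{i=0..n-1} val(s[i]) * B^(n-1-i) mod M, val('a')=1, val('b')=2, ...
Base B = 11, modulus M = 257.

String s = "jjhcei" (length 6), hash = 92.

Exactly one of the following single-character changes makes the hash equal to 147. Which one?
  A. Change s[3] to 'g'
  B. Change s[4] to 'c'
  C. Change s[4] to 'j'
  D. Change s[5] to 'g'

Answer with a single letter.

Answer: C

Derivation:
Option A: s[3]='c'->'g', delta=(7-3)*11^2 mod 257 = 227, hash=92+227 mod 257 = 62
Option B: s[4]='e'->'c', delta=(3-5)*11^1 mod 257 = 235, hash=92+235 mod 257 = 70
Option C: s[4]='e'->'j', delta=(10-5)*11^1 mod 257 = 55, hash=92+55 mod 257 = 147 <-- target
Option D: s[5]='i'->'g', delta=(7-9)*11^0 mod 257 = 255, hash=92+255 mod 257 = 90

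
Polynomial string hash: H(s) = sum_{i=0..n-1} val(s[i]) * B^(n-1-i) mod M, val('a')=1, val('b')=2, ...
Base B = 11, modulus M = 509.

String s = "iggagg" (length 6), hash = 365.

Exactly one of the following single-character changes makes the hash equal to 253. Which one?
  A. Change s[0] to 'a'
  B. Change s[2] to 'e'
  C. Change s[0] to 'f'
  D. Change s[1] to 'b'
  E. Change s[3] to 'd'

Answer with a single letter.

Option A: s[0]='i'->'a', delta=(1-9)*11^5 mod 509 = 380, hash=365+380 mod 509 = 236
Option B: s[2]='g'->'e', delta=(5-7)*11^3 mod 509 = 392, hash=365+392 mod 509 = 248
Option C: s[0]='i'->'f', delta=(6-9)*11^5 mod 509 = 397, hash=365+397 mod 509 = 253 <-- target
Option D: s[1]='g'->'b', delta=(2-7)*11^4 mod 509 = 91, hash=365+91 mod 509 = 456
Option E: s[3]='a'->'d', delta=(4-1)*11^2 mod 509 = 363, hash=365+363 mod 509 = 219

Answer: C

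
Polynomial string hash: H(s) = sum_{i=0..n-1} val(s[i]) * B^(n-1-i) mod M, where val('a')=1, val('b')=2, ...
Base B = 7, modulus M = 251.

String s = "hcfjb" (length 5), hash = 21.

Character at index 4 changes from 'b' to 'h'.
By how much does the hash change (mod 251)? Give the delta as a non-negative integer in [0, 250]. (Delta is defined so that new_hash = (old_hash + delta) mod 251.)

Answer: 6

Derivation:
Delta formula: (val(new) - val(old)) * B^(n-1-k) mod M
  val('h') - val('b') = 8 - 2 = 6
  B^(n-1-k) = 7^0 mod 251 = 1
  Delta = 6 * 1 mod 251 = 6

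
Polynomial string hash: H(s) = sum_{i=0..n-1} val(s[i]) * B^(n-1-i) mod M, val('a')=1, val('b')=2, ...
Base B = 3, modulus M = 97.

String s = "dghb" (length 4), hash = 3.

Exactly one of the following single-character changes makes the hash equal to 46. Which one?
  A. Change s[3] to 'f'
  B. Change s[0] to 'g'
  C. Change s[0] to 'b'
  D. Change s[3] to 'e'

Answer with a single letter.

Option A: s[3]='b'->'f', delta=(6-2)*3^0 mod 97 = 4, hash=3+4 mod 97 = 7
Option B: s[0]='d'->'g', delta=(7-4)*3^3 mod 97 = 81, hash=3+81 mod 97 = 84
Option C: s[0]='d'->'b', delta=(2-4)*3^3 mod 97 = 43, hash=3+43 mod 97 = 46 <-- target
Option D: s[3]='b'->'e', delta=(5-2)*3^0 mod 97 = 3, hash=3+3 mod 97 = 6

Answer: C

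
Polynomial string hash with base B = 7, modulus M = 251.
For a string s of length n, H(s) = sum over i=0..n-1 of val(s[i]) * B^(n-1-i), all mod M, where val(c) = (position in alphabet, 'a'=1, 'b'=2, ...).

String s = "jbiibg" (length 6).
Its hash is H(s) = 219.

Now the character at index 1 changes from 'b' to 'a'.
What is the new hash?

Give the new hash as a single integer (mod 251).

Answer: 77

Derivation:
val('b') = 2, val('a') = 1
Position k = 1, exponent = n-1-k = 4
B^4 mod M = 7^4 mod 251 = 142
Delta = (1 - 2) * 142 mod 251 = 109
New hash = (219 + 109) mod 251 = 77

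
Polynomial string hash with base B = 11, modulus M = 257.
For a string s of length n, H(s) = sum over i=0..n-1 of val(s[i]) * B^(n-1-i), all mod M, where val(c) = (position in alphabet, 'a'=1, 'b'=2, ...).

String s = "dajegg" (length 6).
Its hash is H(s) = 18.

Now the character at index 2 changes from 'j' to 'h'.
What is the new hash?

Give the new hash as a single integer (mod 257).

val('j') = 10, val('h') = 8
Position k = 2, exponent = n-1-k = 3
B^3 mod M = 11^3 mod 257 = 46
Delta = (8 - 10) * 46 mod 257 = 165
New hash = (18 + 165) mod 257 = 183

Answer: 183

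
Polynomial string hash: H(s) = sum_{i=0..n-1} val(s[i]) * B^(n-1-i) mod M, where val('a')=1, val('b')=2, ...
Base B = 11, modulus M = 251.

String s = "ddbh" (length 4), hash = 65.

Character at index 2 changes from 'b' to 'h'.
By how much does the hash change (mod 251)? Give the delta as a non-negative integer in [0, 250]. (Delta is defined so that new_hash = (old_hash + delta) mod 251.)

Delta formula: (val(new) - val(old)) * B^(n-1-k) mod M
  val('h') - val('b') = 8 - 2 = 6
  B^(n-1-k) = 11^1 mod 251 = 11
  Delta = 6 * 11 mod 251 = 66

Answer: 66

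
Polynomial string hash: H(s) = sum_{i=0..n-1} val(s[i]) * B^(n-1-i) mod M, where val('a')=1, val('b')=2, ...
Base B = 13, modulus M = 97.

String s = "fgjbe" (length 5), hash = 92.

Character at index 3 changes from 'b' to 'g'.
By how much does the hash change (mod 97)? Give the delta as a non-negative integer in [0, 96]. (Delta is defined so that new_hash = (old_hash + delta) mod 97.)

Delta formula: (val(new) - val(old)) * B^(n-1-k) mod M
  val('g') - val('b') = 7 - 2 = 5
  B^(n-1-k) = 13^1 mod 97 = 13
  Delta = 5 * 13 mod 97 = 65

Answer: 65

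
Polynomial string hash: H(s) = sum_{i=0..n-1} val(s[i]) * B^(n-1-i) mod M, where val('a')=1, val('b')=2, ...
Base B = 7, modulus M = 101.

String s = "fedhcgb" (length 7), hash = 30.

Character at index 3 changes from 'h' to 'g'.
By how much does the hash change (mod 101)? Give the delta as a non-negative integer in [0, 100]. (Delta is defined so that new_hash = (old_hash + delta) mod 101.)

Answer: 61

Derivation:
Delta formula: (val(new) - val(old)) * B^(n-1-k) mod M
  val('g') - val('h') = 7 - 8 = -1
  B^(n-1-k) = 7^3 mod 101 = 40
  Delta = -1 * 40 mod 101 = 61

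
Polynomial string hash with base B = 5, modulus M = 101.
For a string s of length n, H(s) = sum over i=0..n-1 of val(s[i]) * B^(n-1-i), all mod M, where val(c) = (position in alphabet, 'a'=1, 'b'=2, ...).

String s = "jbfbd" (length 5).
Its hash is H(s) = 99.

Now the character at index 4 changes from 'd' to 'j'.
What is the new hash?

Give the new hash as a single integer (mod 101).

Answer: 4

Derivation:
val('d') = 4, val('j') = 10
Position k = 4, exponent = n-1-k = 0
B^0 mod M = 5^0 mod 101 = 1
Delta = (10 - 4) * 1 mod 101 = 6
New hash = (99 + 6) mod 101 = 4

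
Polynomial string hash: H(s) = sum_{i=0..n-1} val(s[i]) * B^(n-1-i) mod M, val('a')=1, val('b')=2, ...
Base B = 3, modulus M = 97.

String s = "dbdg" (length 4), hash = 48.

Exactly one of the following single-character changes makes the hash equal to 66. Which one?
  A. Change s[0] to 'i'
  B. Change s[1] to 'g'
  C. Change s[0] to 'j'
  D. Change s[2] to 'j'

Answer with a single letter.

Option A: s[0]='d'->'i', delta=(9-4)*3^3 mod 97 = 38, hash=48+38 mod 97 = 86
Option B: s[1]='b'->'g', delta=(7-2)*3^2 mod 97 = 45, hash=48+45 mod 97 = 93
Option C: s[0]='d'->'j', delta=(10-4)*3^3 mod 97 = 65, hash=48+65 mod 97 = 16
Option D: s[2]='d'->'j', delta=(10-4)*3^1 mod 97 = 18, hash=48+18 mod 97 = 66 <-- target

Answer: D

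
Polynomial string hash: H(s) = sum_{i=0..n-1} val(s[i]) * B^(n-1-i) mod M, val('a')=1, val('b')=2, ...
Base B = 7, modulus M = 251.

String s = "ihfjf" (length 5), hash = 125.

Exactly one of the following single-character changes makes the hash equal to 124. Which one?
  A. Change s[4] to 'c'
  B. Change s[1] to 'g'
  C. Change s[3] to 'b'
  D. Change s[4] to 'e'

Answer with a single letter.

Option A: s[4]='f'->'c', delta=(3-6)*7^0 mod 251 = 248, hash=125+248 mod 251 = 122
Option B: s[1]='h'->'g', delta=(7-8)*7^3 mod 251 = 159, hash=125+159 mod 251 = 33
Option C: s[3]='j'->'b', delta=(2-10)*7^1 mod 251 = 195, hash=125+195 mod 251 = 69
Option D: s[4]='f'->'e', delta=(5-6)*7^0 mod 251 = 250, hash=125+250 mod 251 = 124 <-- target

Answer: D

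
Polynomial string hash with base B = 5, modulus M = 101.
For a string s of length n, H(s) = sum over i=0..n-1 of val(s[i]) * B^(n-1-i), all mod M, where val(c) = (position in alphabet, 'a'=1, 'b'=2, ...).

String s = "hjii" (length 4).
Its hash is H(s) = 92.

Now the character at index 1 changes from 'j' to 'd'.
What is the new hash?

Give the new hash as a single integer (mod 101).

val('j') = 10, val('d') = 4
Position k = 1, exponent = n-1-k = 2
B^2 mod M = 5^2 mod 101 = 25
Delta = (4 - 10) * 25 mod 101 = 52
New hash = (92 + 52) mod 101 = 43

Answer: 43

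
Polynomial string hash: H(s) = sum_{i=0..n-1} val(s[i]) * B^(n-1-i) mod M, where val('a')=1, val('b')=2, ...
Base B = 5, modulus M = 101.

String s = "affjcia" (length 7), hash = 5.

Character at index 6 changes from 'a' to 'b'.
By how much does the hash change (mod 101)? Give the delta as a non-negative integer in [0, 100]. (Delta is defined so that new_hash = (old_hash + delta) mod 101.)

Delta formula: (val(new) - val(old)) * B^(n-1-k) mod M
  val('b') - val('a') = 2 - 1 = 1
  B^(n-1-k) = 5^0 mod 101 = 1
  Delta = 1 * 1 mod 101 = 1

Answer: 1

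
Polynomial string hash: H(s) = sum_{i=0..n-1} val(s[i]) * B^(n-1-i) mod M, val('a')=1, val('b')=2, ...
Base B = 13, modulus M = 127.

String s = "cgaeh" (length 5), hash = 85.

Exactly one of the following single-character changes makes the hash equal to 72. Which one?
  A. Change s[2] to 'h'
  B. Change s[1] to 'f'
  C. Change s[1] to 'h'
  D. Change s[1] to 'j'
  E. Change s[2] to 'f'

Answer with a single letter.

Option A: s[2]='a'->'h', delta=(8-1)*13^2 mod 127 = 40, hash=85+40 mod 127 = 125
Option B: s[1]='g'->'f', delta=(6-7)*13^3 mod 127 = 89, hash=85+89 mod 127 = 47
Option C: s[1]='g'->'h', delta=(8-7)*13^3 mod 127 = 38, hash=85+38 mod 127 = 123
Option D: s[1]='g'->'j', delta=(10-7)*13^3 mod 127 = 114, hash=85+114 mod 127 = 72 <-- target
Option E: s[2]='a'->'f', delta=(6-1)*13^2 mod 127 = 83, hash=85+83 mod 127 = 41

Answer: D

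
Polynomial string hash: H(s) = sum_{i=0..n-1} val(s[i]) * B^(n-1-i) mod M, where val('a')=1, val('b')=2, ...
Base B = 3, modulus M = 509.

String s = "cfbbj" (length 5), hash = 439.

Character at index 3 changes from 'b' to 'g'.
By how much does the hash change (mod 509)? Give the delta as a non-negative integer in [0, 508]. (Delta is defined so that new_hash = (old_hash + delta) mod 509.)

Delta formula: (val(new) - val(old)) * B^(n-1-k) mod M
  val('g') - val('b') = 7 - 2 = 5
  B^(n-1-k) = 3^1 mod 509 = 3
  Delta = 5 * 3 mod 509 = 15

Answer: 15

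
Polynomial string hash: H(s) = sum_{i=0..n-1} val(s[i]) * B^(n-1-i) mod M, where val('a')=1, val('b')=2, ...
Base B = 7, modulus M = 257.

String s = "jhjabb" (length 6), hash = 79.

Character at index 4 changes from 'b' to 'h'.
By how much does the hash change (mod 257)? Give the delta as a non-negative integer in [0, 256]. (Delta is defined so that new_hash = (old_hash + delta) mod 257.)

Answer: 42

Derivation:
Delta formula: (val(new) - val(old)) * B^(n-1-k) mod M
  val('h') - val('b') = 8 - 2 = 6
  B^(n-1-k) = 7^1 mod 257 = 7
  Delta = 6 * 7 mod 257 = 42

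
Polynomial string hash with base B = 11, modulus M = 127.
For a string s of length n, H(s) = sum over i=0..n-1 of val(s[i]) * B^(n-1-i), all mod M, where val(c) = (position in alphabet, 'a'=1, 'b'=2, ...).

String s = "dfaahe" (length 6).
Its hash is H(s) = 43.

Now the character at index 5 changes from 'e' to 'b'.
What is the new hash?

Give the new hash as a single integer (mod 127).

val('e') = 5, val('b') = 2
Position k = 5, exponent = n-1-k = 0
B^0 mod M = 11^0 mod 127 = 1
Delta = (2 - 5) * 1 mod 127 = 124
New hash = (43 + 124) mod 127 = 40

Answer: 40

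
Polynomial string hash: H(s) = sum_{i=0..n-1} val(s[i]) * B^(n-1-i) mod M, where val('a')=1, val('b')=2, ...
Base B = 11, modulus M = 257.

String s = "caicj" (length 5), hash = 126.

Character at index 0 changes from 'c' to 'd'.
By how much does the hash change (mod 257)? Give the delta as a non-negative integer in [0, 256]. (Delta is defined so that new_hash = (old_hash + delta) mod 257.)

Answer: 249

Derivation:
Delta formula: (val(new) - val(old)) * B^(n-1-k) mod M
  val('d') - val('c') = 4 - 3 = 1
  B^(n-1-k) = 11^4 mod 257 = 249
  Delta = 1 * 249 mod 257 = 249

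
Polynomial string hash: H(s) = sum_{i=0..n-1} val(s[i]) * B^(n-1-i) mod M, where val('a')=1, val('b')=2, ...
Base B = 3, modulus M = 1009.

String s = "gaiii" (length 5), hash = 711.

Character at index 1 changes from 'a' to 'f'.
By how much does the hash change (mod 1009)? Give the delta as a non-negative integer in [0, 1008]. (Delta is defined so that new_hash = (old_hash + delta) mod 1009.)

Delta formula: (val(new) - val(old)) * B^(n-1-k) mod M
  val('f') - val('a') = 6 - 1 = 5
  B^(n-1-k) = 3^3 mod 1009 = 27
  Delta = 5 * 27 mod 1009 = 135

Answer: 135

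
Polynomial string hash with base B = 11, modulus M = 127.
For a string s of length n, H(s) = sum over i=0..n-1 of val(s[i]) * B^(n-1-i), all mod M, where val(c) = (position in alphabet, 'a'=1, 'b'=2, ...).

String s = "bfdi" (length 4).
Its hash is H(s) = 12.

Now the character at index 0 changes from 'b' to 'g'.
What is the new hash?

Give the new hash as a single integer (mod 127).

Answer: 63

Derivation:
val('b') = 2, val('g') = 7
Position k = 0, exponent = n-1-k = 3
B^3 mod M = 11^3 mod 127 = 61
Delta = (7 - 2) * 61 mod 127 = 51
New hash = (12 + 51) mod 127 = 63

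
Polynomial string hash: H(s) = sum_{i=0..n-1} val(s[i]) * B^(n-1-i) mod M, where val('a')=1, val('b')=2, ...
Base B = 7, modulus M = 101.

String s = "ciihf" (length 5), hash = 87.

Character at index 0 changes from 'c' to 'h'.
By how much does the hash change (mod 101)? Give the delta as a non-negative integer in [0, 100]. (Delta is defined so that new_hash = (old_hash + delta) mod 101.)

Delta formula: (val(new) - val(old)) * B^(n-1-k) mod M
  val('h') - val('c') = 8 - 3 = 5
  B^(n-1-k) = 7^4 mod 101 = 78
  Delta = 5 * 78 mod 101 = 87

Answer: 87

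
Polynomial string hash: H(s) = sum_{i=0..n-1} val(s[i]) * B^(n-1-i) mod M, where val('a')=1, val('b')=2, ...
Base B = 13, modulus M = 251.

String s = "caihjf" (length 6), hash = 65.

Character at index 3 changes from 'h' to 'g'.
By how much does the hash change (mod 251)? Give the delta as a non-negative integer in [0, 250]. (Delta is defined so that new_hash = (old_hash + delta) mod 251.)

Delta formula: (val(new) - val(old)) * B^(n-1-k) mod M
  val('g') - val('h') = 7 - 8 = -1
  B^(n-1-k) = 13^2 mod 251 = 169
  Delta = -1 * 169 mod 251 = 82

Answer: 82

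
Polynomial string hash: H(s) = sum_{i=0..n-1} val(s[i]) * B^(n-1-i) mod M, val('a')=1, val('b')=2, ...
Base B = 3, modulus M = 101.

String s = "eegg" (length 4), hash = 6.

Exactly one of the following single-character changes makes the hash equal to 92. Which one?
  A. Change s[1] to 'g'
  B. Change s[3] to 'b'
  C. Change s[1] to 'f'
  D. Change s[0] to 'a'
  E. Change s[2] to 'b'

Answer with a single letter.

Answer: E

Derivation:
Option A: s[1]='e'->'g', delta=(7-5)*3^2 mod 101 = 18, hash=6+18 mod 101 = 24
Option B: s[3]='g'->'b', delta=(2-7)*3^0 mod 101 = 96, hash=6+96 mod 101 = 1
Option C: s[1]='e'->'f', delta=(6-5)*3^2 mod 101 = 9, hash=6+9 mod 101 = 15
Option D: s[0]='e'->'a', delta=(1-5)*3^3 mod 101 = 94, hash=6+94 mod 101 = 100
Option E: s[2]='g'->'b', delta=(2-7)*3^1 mod 101 = 86, hash=6+86 mod 101 = 92 <-- target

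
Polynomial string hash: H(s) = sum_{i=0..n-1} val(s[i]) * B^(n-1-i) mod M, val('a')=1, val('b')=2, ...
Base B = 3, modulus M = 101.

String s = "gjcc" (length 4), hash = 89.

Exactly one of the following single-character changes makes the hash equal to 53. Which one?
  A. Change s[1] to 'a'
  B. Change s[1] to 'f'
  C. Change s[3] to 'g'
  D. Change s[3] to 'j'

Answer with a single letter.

Option A: s[1]='j'->'a', delta=(1-10)*3^2 mod 101 = 20, hash=89+20 mod 101 = 8
Option B: s[1]='j'->'f', delta=(6-10)*3^2 mod 101 = 65, hash=89+65 mod 101 = 53 <-- target
Option C: s[3]='c'->'g', delta=(7-3)*3^0 mod 101 = 4, hash=89+4 mod 101 = 93
Option D: s[3]='c'->'j', delta=(10-3)*3^0 mod 101 = 7, hash=89+7 mod 101 = 96

Answer: B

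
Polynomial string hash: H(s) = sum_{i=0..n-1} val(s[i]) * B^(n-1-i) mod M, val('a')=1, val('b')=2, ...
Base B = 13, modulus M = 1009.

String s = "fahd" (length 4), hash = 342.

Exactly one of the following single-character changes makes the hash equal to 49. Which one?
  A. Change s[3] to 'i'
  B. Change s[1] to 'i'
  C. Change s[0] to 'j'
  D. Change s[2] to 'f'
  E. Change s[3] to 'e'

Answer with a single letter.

Answer: C

Derivation:
Option A: s[3]='d'->'i', delta=(9-4)*13^0 mod 1009 = 5, hash=342+5 mod 1009 = 347
Option B: s[1]='a'->'i', delta=(9-1)*13^2 mod 1009 = 343, hash=342+343 mod 1009 = 685
Option C: s[0]='f'->'j', delta=(10-6)*13^3 mod 1009 = 716, hash=342+716 mod 1009 = 49 <-- target
Option D: s[2]='h'->'f', delta=(6-8)*13^1 mod 1009 = 983, hash=342+983 mod 1009 = 316
Option E: s[3]='d'->'e', delta=(5-4)*13^0 mod 1009 = 1, hash=342+1 mod 1009 = 343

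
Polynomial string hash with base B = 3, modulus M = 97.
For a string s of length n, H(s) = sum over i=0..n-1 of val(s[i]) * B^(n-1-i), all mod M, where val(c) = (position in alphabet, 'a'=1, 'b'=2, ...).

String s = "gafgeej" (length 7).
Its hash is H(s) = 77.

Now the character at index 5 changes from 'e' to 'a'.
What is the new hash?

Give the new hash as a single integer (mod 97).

Answer: 65

Derivation:
val('e') = 5, val('a') = 1
Position k = 5, exponent = n-1-k = 1
B^1 mod M = 3^1 mod 97 = 3
Delta = (1 - 5) * 3 mod 97 = 85
New hash = (77 + 85) mod 97 = 65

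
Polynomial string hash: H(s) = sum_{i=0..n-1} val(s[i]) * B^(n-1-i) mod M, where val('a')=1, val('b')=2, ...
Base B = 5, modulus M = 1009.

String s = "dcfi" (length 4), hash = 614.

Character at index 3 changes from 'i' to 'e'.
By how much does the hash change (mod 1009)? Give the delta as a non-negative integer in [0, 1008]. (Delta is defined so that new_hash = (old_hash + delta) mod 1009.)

Delta formula: (val(new) - val(old)) * B^(n-1-k) mod M
  val('e') - val('i') = 5 - 9 = -4
  B^(n-1-k) = 5^0 mod 1009 = 1
  Delta = -4 * 1 mod 1009 = 1005

Answer: 1005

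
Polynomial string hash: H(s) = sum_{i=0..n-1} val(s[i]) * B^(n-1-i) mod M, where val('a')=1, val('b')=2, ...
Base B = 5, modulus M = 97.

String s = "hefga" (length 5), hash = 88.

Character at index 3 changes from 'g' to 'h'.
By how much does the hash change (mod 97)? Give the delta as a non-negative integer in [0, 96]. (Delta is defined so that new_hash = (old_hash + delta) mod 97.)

Delta formula: (val(new) - val(old)) * B^(n-1-k) mod M
  val('h') - val('g') = 8 - 7 = 1
  B^(n-1-k) = 5^1 mod 97 = 5
  Delta = 1 * 5 mod 97 = 5

Answer: 5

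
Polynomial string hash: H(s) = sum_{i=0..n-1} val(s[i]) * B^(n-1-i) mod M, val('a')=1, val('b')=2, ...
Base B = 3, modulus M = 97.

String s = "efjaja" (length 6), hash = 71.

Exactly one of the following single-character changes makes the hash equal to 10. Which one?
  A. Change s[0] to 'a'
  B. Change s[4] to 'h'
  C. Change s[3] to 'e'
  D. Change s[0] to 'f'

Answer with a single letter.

Answer: C

Derivation:
Option A: s[0]='e'->'a', delta=(1-5)*3^5 mod 97 = 95, hash=71+95 mod 97 = 69
Option B: s[4]='j'->'h', delta=(8-10)*3^1 mod 97 = 91, hash=71+91 mod 97 = 65
Option C: s[3]='a'->'e', delta=(5-1)*3^2 mod 97 = 36, hash=71+36 mod 97 = 10 <-- target
Option D: s[0]='e'->'f', delta=(6-5)*3^5 mod 97 = 49, hash=71+49 mod 97 = 23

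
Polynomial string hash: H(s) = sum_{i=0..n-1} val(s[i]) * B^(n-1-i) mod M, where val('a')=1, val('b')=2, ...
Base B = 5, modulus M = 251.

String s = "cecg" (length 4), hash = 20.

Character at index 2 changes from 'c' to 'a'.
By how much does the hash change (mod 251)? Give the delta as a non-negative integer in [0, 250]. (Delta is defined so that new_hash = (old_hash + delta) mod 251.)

Answer: 241

Derivation:
Delta formula: (val(new) - val(old)) * B^(n-1-k) mod M
  val('a') - val('c') = 1 - 3 = -2
  B^(n-1-k) = 5^1 mod 251 = 5
  Delta = -2 * 5 mod 251 = 241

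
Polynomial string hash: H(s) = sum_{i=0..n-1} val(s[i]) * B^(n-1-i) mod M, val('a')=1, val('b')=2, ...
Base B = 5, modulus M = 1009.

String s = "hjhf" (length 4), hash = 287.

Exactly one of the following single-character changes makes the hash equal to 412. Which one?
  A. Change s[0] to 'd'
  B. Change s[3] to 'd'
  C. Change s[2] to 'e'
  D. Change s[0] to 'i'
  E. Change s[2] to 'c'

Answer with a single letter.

Answer: D

Derivation:
Option A: s[0]='h'->'d', delta=(4-8)*5^3 mod 1009 = 509, hash=287+509 mod 1009 = 796
Option B: s[3]='f'->'d', delta=(4-6)*5^0 mod 1009 = 1007, hash=287+1007 mod 1009 = 285
Option C: s[2]='h'->'e', delta=(5-8)*5^1 mod 1009 = 994, hash=287+994 mod 1009 = 272
Option D: s[0]='h'->'i', delta=(9-8)*5^3 mod 1009 = 125, hash=287+125 mod 1009 = 412 <-- target
Option E: s[2]='h'->'c', delta=(3-8)*5^1 mod 1009 = 984, hash=287+984 mod 1009 = 262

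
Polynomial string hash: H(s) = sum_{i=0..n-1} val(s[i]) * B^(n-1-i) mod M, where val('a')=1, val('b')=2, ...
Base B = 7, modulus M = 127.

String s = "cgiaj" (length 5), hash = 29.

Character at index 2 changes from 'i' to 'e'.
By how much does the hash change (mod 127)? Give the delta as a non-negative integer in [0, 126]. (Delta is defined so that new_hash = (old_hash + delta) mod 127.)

Answer: 58

Derivation:
Delta formula: (val(new) - val(old)) * B^(n-1-k) mod M
  val('e') - val('i') = 5 - 9 = -4
  B^(n-1-k) = 7^2 mod 127 = 49
  Delta = -4 * 49 mod 127 = 58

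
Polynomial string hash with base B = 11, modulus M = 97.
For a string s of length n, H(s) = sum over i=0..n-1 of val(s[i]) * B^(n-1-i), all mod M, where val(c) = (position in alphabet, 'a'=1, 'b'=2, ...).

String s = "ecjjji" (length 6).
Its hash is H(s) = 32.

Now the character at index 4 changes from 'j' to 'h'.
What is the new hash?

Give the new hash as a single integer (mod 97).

val('j') = 10, val('h') = 8
Position k = 4, exponent = n-1-k = 1
B^1 mod M = 11^1 mod 97 = 11
Delta = (8 - 10) * 11 mod 97 = 75
New hash = (32 + 75) mod 97 = 10

Answer: 10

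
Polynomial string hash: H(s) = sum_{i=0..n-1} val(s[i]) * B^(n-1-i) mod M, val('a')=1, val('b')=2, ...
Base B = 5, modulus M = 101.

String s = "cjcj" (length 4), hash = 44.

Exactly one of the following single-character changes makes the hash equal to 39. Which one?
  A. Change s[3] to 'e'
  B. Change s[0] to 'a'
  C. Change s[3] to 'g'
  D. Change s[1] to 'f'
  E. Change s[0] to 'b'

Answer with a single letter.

Option A: s[3]='j'->'e', delta=(5-10)*5^0 mod 101 = 96, hash=44+96 mod 101 = 39 <-- target
Option B: s[0]='c'->'a', delta=(1-3)*5^3 mod 101 = 53, hash=44+53 mod 101 = 97
Option C: s[3]='j'->'g', delta=(7-10)*5^0 mod 101 = 98, hash=44+98 mod 101 = 41
Option D: s[1]='j'->'f', delta=(6-10)*5^2 mod 101 = 1, hash=44+1 mod 101 = 45
Option E: s[0]='c'->'b', delta=(2-3)*5^3 mod 101 = 77, hash=44+77 mod 101 = 20

Answer: A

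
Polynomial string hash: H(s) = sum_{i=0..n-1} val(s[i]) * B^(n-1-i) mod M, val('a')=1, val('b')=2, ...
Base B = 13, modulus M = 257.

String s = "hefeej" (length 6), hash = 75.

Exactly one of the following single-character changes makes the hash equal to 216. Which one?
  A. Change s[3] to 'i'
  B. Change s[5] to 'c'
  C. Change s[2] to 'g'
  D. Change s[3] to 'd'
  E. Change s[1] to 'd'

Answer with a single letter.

Option A: s[3]='e'->'i', delta=(9-5)*13^2 mod 257 = 162, hash=75+162 mod 257 = 237
Option B: s[5]='j'->'c', delta=(3-10)*13^0 mod 257 = 250, hash=75+250 mod 257 = 68
Option C: s[2]='f'->'g', delta=(7-6)*13^3 mod 257 = 141, hash=75+141 mod 257 = 216 <-- target
Option D: s[3]='e'->'d', delta=(4-5)*13^2 mod 257 = 88, hash=75+88 mod 257 = 163
Option E: s[1]='e'->'d', delta=(4-5)*13^4 mod 257 = 223, hash=75+223 mod 257 = 41

Answer: C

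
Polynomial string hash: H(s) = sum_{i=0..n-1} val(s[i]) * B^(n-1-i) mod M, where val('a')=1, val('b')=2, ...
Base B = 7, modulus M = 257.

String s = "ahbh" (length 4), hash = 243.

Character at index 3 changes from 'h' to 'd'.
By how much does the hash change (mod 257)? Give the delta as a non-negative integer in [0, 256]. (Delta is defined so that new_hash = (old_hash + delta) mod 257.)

Answer: 253

Derivation:
Delta formula: (val(new) - val(old)) * B^(n-1-k) mod M
  val('d') - val('h') = 4 - 8 = -4
  B^(n-1-k) = 7^0 mod 257 = 1
  Delta = -4 * 1 mod 257 = 253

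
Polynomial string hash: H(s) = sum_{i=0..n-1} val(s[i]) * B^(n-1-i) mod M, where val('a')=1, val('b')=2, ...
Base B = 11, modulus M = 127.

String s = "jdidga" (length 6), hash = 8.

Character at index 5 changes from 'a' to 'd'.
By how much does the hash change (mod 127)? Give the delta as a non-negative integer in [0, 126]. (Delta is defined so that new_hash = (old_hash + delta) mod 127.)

Answer: 3

Derivation:
Delta formula: (val(new) - val(old)) * B^(n-1-k) mod M
  val('d') - val('a') = 4 - 1 = 3
  B^(n-1-k) = 11^0 mod 127 = 1
  Delta = 3 * 1 mod 127 = 3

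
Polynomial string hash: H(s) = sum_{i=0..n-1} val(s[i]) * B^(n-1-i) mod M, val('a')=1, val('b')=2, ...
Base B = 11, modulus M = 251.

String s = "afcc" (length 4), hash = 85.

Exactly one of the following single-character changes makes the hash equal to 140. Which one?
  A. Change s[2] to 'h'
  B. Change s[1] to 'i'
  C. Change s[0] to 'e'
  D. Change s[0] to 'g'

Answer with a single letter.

Option A: s[2]='c'->'h', delta=(8-3)*11^1 mod 251 = 55, hash=85+55 mod 251 = 140 <-- target
Option B: s[1]='f'->'i', delta=(9-6)*11^2 mod 251 = 112, hash=85+112 mod 251 = 197
Option C: s[0]='a'->'e', delta=(5-1)*11^3 mod 251 = 53, hash=85+53 mod 251 = 138
Option D: s[0]='a'->'g', delta=(7-1)*11^3 mod 251 = 205, hash=85+205 mod 251 = 39

Answer: A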